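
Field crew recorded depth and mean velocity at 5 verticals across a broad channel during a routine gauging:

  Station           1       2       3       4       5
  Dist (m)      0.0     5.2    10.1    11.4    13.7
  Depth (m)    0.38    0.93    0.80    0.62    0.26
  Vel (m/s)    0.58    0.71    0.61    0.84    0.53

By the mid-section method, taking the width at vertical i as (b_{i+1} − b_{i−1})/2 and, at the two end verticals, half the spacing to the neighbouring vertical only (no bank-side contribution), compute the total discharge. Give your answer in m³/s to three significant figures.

w_1 = (5.2 − 0.0)/2 = 2.6 m; q_1 = 0.58 × 0.38 × 2.6 = 0.5730 m³/s
w_2 = (10.1 − 0.0)/2 = 5.05 m; q_2 = 0.71 × 0.93 × 5.05 = 3.335 m³/s
w_3 = (11.4 − 5.2)/2 = 3.1 m; q_3 = 0.61 × 0.80 × 3.1 = 1.513 m³/s
w_4 = (13.7 − 10.1)/2 = 1.8 m; q_4 = 0.84 × 0.62 × 1.8 = 0.9374 m³/s
w_5 = (13.7 − 11.4)/2 = 1.15 m; q_5 = 0.53 × 0.26 × 1.15 = 0.1585 m³/s
Q = Σ qᵢ = 6.516 m³/s

6.52 m³/s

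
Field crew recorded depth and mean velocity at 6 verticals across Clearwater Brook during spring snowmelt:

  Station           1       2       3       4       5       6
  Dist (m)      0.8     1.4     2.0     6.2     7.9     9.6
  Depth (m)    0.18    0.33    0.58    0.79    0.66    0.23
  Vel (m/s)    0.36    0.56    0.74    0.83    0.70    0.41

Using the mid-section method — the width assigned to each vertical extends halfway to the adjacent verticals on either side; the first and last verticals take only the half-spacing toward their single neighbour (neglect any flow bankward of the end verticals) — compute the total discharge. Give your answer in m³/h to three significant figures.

w_1 = (1.4 − 0.8)/2 = 0.3 m; q_1 = 0.36 × 0.18 × 0.3 = 0.01944 m³/s
w_2 = (2.0 − 0.8)/2 = 0.6 m; q_2 = 0.56 × 0.33 × 0.6 = 0.1109 m³/s
w_3 = (6.2 − 1.4)/2 = 2.4 m; q_3 = 0.74 × 0.58 × 2.4 = 1.030 m³/s
w_4 = (7.9 − 2.0)/2 = 2.95 m; q_4 = 0.83 × 0.79 × 2.95 = 1.934 m³/s
w_5 = (9.6 − 6.2)/2 = 1.7 m; q_5 = 0.70 × 0.66 × 1.7 = 0.7854 m³/s
w_6 = (9.6 − 7.9)/2 = 0.85 m; q_6 = 0.41 × 0.23 × 0.85 = 0.08016 m³/s
Q = Σ qᵢ = 3.960 m³/s
= 3.960 × 3600 = 14260 m³/h

14300 m³/h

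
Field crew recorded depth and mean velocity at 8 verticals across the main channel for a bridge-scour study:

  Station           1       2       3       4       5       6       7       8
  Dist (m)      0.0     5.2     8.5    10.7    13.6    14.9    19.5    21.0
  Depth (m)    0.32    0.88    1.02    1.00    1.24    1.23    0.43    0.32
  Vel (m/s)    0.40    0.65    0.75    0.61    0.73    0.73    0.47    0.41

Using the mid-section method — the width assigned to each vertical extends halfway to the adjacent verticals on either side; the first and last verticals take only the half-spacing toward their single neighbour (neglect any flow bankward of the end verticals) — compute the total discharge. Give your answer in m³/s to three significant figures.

w_1 = (5.2 − 0.0)/2 = 2.6 m; q_1 = 0.40 × 0.32 × 2.6 = 0.3328 m³/s
w_2 = (8.5 − 0.0)/2 = 4.25 m; q_2 = 0.65 × 0.88 × 4.25 = 2.431 m³/s
w_3 = (10.7 − 5.2)/2 = 2.75 m; q_3 = 0.75 × 1.02 × 2.75 = 2.104 m³/s
w_4 = (13.6 − 8.5)/2 = 2.55 m; q_4 = 0.61 × 1.00 × 2.55 = 1.556 m³/s
w_5 = (14.9 − 10.7)/2 = 2.1 m; q_5 = 0.73 × 1.24 × 2.1 = 1.901 m³/s
w_6 = (19.5 − 13.6)/2 = 2.95 m; q_6 = 0.73 × 1.23 × 2.95 = 2.649 m³/s
w_7 = (21.0 − 14.9)/2 = 3.05 m; q_7 = 0.47 × 0.43 × 3.05 = 0.6164 m³/s
w_8 = (21.0 − 19.5)/2 = 0.75 m; q_8 = 0.41 × 0.32 × 0.75 = 0.09840 m³/s
Q = Σ qᵢ = 11.69 m³/s

11.7 m³/s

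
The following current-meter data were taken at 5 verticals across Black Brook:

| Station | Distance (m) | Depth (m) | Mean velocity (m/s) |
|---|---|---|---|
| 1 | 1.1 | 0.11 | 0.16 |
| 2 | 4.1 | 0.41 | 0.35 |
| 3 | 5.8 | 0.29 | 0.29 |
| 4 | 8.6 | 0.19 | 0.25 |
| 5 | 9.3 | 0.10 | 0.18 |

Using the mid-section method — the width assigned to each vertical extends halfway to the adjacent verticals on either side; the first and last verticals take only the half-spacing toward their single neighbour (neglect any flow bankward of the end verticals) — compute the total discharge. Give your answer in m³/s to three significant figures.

w_1 = (4.1 − 1.1)/2 = 1.5 m; q_1 = 0.16 × 0.11 × 1.5 = 0.02640 m³/s
w_2 = (5.8 − 1.1)/2 = 2.35 m; q_2 = 0.35 × 0.41 × 2.35 = 0.3372 m³/s
w_3 = (8.6 − 4.1)/2 = 2.25 m; q_3 = 0.29 × 0.29 × 2.25 = 0.1892 m³/s
w_4 = (9.3 − 5.8)/2 = 1.75 m; q_4 = 0.25 × 0.19 × 1.75 = 0.08313 m³/s
w_5 = (9.3 − 8.6)/2 = 0.35 m; q_5 = 0.18 × 0.10 × 0.35 = 0.006300 m³/s
Q = Σ qᵢ = 0.6423 m³/s

0.642 m³/s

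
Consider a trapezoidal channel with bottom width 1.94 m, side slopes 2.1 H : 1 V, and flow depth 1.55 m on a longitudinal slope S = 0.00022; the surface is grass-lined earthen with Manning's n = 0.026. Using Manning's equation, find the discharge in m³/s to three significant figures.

A = (b + z·y)·y = (1.94 + 2.1×1.55)×1.55 = 8.052 m²
P = b + 2y√(1+z²) = 1.94 + 2×1.55×√(1+2.1²) = 9.150 m
R = A/P = 8.052/9.150 = 0.8800 m
Q = (1/n)·A·R^(2/3)·S^(1/2) = (1/0.026) × 8.052 × 0.8800^(2/3) × 0.00022^(1/2) = 4.218 m³/s

4.22 m³/s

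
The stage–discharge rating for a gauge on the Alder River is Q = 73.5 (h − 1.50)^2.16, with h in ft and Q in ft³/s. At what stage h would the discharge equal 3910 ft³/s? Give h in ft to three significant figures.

h − h₀ = (Q/C)^(1/b) = (3910/73.5)^(1/2.16) = 6.295 ft
h = 1.50 + 6.295 = 7.795 ft

7.80 ft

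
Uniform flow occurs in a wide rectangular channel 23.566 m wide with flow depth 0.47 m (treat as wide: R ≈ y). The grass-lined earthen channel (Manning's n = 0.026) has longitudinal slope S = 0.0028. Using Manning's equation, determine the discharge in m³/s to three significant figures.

A = b·y = 23.566 × 0.47 = 11.08 m²
Wide channel: R ≈ y = 0.47 m
Q = (1/n)·A·R^(2/3)·S^(1/2) = (1/0.026) × 11.08 × 0.4700^(2/3) × 0.0028^(1/2) = 13.63 m³/s

13.6 m³/s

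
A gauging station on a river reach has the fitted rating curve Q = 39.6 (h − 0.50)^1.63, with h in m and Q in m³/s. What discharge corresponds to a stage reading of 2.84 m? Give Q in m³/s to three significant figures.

158 m³/s

Q = 39.6 × (2.84 − 0.50)^1.63 = 39.6 × 2.34^1.63 = 158.3 m³/s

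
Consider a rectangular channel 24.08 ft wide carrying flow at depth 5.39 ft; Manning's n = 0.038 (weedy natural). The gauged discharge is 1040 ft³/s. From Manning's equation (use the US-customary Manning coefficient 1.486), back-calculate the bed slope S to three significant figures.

0.00728

A = b·y = 24.08 × 5.39 = 129.8 ft²
P = b + 2y = 24.08 + 2×5.39 = 34.86 ft
R = A/P = 129.8/34.86 = 3.723 ft
S = (Q·n / (1.486·A·R^(2/3)))² = (1040×0.038 / (1.486×129.8×2.402))² = 0.007276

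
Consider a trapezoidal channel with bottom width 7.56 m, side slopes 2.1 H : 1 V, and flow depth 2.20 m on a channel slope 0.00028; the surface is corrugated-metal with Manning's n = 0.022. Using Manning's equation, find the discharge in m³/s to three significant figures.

26.8 m³/s

A = (b + z·y)·y = (7.56 + 2.1×2.20)×2.20 = 26.80 m²
P = b + 2y√(1+z²) = 7.56 + 2×2.20×√(1+2.1²) = 17.79 m
R = A/P = 26.80/17.79 = 1.506 m
Q = (1/n)·A·R^(2/3)·S^(1/2) = (1/0.022) × 26.80 × 1.506^(2/3) × 0.00028^(1/2) = 26.78 m³/s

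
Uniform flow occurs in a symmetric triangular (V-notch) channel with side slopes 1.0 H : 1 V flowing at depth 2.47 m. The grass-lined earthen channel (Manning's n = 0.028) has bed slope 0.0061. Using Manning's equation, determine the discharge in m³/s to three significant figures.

A = z·y² = 1.0×2.47² = 6.101 m²
P = 2y√(1+z²) = 2×2.47×√(1+1.0²) = 6.986 m
R = A/P = 6.101/6.986 = 0.8733 m
Q = (1/n)·A·R^(2/3)·S^(1/2) = (1/0.028) × 6.101 × 0.8733^(2/3) × 0.0061^(1/2) = 15.55 m³/s

15.5 m³/s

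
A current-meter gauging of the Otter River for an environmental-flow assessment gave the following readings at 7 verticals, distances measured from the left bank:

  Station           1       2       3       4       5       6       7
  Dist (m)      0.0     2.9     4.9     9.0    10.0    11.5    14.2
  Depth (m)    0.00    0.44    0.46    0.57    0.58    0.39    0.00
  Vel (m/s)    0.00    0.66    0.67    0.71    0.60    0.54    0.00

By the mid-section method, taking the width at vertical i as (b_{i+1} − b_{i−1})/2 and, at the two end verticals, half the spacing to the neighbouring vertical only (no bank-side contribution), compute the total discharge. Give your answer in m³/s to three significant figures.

w_2 = (4.9 − 0.0)/2 = 2.45 m; q_2 = 0.66 × 0.44 × 2.45 = 0.7115 m³/s
w_3 = (9.0 − 2.9)/2 = 3.05 m; q_3 = 0.67 × 0.46 × 3.05 = 0.9400 m³/s
w_4 = (10.0 − 4.9)/2 = 2.55 m; q_4 = 0.71 × 0.57 × 2.55 = 1.032 m³/s
w_5 = (11.5 − 9.0)/2 = 1.25 m; q_5 = 0.60 × 0.58 × 1.25 = 0.4350 m³/s
w_6 = (14.2 − 10.0)/2 = 2.1 m; q_6 = 0.54 × 0.39 × 2.1 = 0.4423 m³/s
Stations 1, 7 contribute zero (depth or velocity is 0).
Q = Σ qᵢ = 3.561 m³/s

3.56 m³/s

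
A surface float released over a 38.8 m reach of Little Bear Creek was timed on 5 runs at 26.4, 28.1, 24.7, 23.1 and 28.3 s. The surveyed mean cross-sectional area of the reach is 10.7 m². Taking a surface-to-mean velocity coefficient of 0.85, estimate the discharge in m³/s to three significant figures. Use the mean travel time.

13.5 m³/s

t̄ = (26.4 + 28.1 + 24.7 + 23.1 + 28.3) / 5 = 26.12 s
v_surface = L / t̄ = 38.8 / 26.12 = 1.485 m/s
v_mean = 0.85 × 1.485 = 1.263 m/s
Q = A × v_mean = 10.7 × 1.263 = 13.51 m³/s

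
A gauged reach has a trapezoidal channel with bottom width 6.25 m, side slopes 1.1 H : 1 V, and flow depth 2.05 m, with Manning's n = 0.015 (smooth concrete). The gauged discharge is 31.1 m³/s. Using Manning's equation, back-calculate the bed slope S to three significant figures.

0.000452

A = (b + z·y)·y = (6.25 + 1.1×2.05)×2.05 = 17.44 m²
P = b + 2y√(1+z²) = 6.25 + 2×2.05×√(1+1.1²) = 12.35 m
R = A/P = 17.44/12.35 = 1.412 m
S = (Q·n / (1·A·R^(2/3)))² = (31.1×0.015 / (1×17.44×1.259))² = 0.0004518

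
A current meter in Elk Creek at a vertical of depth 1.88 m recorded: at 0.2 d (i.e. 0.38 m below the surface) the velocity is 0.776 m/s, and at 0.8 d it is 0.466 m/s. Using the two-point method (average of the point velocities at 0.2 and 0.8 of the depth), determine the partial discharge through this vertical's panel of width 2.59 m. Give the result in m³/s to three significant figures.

3.02 m³/s

v̄ = (0.776 + 0.466) / 2 = 0.6210 m/s
q = v̄ × d × w = 0.6210 × 1.88 × 2.59 = 3.024 m³/s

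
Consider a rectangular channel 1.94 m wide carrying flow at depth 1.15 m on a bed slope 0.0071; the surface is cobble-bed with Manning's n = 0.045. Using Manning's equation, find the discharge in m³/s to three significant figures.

A = b·y = 1.94 × 1.15 = 2.231 m²
P = b + 2y = 1.94 + 2×1.15 = 4.240 m
R = A/P = 2.231/4.240 = 0.5262 m
Q = (1/n)·A·R^(2/3)·S^(1/2) = (1/0.045) × 2.231 × 0.5262^(2/3) × 0.0071^(1/2) = 2.723 m³/s

2.72 m³/s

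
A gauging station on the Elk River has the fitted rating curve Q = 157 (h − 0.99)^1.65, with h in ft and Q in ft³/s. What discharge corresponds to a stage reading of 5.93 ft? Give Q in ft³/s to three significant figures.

2190 ft³/s

Q = 157 × (5.93 − 0.99)^1.65 = 157 × 4.94^1.65 = 2191 ft³/s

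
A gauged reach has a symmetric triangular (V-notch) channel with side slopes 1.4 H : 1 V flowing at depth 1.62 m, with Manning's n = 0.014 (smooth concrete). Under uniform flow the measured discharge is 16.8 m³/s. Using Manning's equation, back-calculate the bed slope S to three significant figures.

0.00714

A = z·y² = 1.4×1.62² = 3.674 m²
P = 2y√(1+z²) = 2×1.62×√(1+1.4²) = 5.574 m
R = A/P = 3.674/5.574 = 0.6591 m
S = (Q·n / (1·A·R^(2/3)))² = (16.8×0.014 / (1×3.674×0.7574))² = 0.007144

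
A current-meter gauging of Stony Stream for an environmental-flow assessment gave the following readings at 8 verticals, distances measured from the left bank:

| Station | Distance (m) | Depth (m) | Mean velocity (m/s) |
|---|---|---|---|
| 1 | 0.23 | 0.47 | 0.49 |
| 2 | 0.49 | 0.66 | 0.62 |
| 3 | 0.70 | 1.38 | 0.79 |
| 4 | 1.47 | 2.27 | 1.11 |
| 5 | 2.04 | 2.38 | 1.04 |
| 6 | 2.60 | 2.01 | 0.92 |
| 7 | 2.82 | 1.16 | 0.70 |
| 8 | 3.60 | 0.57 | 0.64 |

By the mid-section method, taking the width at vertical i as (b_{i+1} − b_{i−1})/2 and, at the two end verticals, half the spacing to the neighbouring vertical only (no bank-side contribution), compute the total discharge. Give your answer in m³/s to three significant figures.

w_1 = (0.49 − 0.23)/2 = 0.13 m; q_1 = 0.49 × 0.47 × 0.13 = 0.02994 m³/s
w_2 = (0.70 − 0.23)/2 = 0.235 m; q_2 = 0.62 × 0.66 × 0.235 = 0.09616 m³/s
w_3 = (1.47 − 0.49)/2 = 0.49 m; q_3 = 0.79 × 1.38 × 0.49 = 0.5342 m³/s
w_4 = (2.04 − 0.70)/2 = 0.67 m; q_4 = 1.11 × 2.27 × 0.67 = 1.688 m³/s
w_5 = (2.60 − 1.47)/2 = 0.565 m; q_5 = 1.04 × 2.38 × 0.565 = 1.398 m³/s
w_6 = (2.82 − 2.04)/2 = 0.39 m; q_6 = 0.92 × 2.01 × 0.39 = 0.7212 m³/s
w_7 = (3.60 − 2.60)/2 = 0.5 m; q_7 = 0.70 × 1.16 × 0.5 = 0.4060 m³/s
w_8 = (3.60 − 2.82)/2 = 0.39 m; q_8 = 0.64 × 0.57 × 0.39 = 0.1423 m³/s
Q = Σ qᵢ = 5.016 m³/s

5.02 m³/s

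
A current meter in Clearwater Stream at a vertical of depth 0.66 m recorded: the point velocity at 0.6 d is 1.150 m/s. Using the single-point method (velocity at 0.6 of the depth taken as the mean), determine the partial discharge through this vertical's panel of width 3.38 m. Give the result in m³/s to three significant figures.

v̄ = v₀.₆ = 1.150 m/s
q = v̄ × d × w = 1.150 × 0.66 × 3.38 = 2.565 m³/s

2.57 m³/s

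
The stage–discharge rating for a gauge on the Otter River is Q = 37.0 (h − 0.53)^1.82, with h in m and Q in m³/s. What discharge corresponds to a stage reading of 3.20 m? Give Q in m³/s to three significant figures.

Q = 37.0 × (3.20 − 0.53)^1.82 = 37.0 × 2.67^1.82 = 221.0 m³/s

221 m³/s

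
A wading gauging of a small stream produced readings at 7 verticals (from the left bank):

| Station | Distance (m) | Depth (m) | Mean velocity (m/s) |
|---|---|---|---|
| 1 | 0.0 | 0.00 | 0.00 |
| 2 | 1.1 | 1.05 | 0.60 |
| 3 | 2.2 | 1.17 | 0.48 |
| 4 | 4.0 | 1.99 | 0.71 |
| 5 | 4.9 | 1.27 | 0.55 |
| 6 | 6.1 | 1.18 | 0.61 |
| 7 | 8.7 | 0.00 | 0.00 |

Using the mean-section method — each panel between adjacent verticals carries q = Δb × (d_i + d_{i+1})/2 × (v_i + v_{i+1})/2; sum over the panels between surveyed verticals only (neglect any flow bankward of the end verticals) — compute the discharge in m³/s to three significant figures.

4.77 m³/s

Panel 1-2: Δb = 1.1 m, d̄ = (0.00+1.05)/2 = 0.525, v̄ = (0.00+0.60)/2 = 0.3 → q = 1.1×0.525×0.3 = 0.1733 m³/s
Panel 2-3: Δb = 1.1 m, d̄ = (1.05+1.17)/2 = 1.11, v̄ = (0.60+0.48)/2 = 0.54 → q = 1.1×1.11×0.54 = 0.6593 m³/s
Panel 3-4: Δb = 1.8 m, d̄ = (1.17+1.99)/2 = 1.58, v̄ = (0.48+0.71)/2 = 0.595 → q = 1.8×1.58×0.595 = 1.692 m³/s
Panel 4-5: Δb = 0.9 m, d̄ = (1.99+1.27)/2 = 1.63, v̄ = (0.71+0.55)/2 = 0.63 → q = 0.9×1.63×0.63 = 0.9242 m³/s
Panel 5-6: Δb = 1.2 m, d̄ = (1.27+1.18)/2 = 1.225, v̄ = (0.55+0.61)/2 = 0.58 → q = 1.2×1.225×0.58 = 0.8526 m³/s
Panel 6-7: Δb = 2.6 m, d̄ = (1.18+0.00)/2 = 0.59, v̄ = (0.61+0.00)/2 = 0.305 → q = 2.6×0.59×0.305 = 0.4679 m³/s
Q = Σ q = 4.769 m³/s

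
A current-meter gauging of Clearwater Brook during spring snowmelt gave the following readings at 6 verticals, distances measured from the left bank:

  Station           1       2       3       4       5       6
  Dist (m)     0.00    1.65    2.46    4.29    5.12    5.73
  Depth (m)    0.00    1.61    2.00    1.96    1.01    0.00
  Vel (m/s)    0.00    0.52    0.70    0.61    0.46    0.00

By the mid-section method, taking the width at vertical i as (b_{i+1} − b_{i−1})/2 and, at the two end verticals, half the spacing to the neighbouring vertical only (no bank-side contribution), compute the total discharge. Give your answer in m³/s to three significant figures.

4.80 m³/s

w_2 = (2.46 − 0.00)/2 = 1.23 m; q_2 = 0.52 × 1.61 × 1.23 = 1.030 m³/s
w_3 = (4.29 − 1.65)/2 = 1.32 m; q_3 = 0.70 × 2.00 × 1.32 = 1.848 m³/s
w_4 = (5.12 − 2.46)/2 = 1.33 m; q_4 = 0.61 × 1.96 × 1.33 = 1.590 m³/s
w_5 = (5.73 − 4.29)/2 = 0.72 m; q_5 = 0.46 × 1.01 × 0.72 = 0.3345 m³/s
Stations 1, 6 contribute zero (depth or velocity is 0).
Q = Σ qᵢ = 4.802 m³/s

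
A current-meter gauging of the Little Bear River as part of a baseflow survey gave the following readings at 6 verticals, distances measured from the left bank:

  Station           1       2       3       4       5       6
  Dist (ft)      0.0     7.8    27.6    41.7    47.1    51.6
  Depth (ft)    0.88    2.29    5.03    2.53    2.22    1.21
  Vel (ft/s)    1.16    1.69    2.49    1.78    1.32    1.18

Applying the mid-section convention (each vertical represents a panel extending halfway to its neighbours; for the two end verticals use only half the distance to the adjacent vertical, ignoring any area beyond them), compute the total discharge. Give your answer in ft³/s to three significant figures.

331 ft³/s

w_1 = (7.8 − 0.0)/2 = 3.9 ft; q_1 = 1.16 × 0.88 × 3.9 = 3.981 ft³/s
w_2 = (27.6 − 0.0)/2 = 13.8 ft; q_2 = 1.69 × 2.29 × 13.8 = 53.41 ft³/s
w_3 = (41.7 − 7.8)/2 = 16.95 ft; q_3 = 2.49 × 5.03 × 16.95 = 212.3 ft³/s
w_4 = (47.1 − 27.6)/2 = 9.75 ft; q_4 = 1.78 × 2.53 × 9.75 = 43.91 ft³/s
w_5 = (51.6 − 41.7)/2 = 4.95 ft; q_5 = 1.32 × 2.22 × 4.95 = 14.51 ft³/s
w_6 = (51.6 − 47.1)/2 = 2.25 ft; q_6 = 1.18 × 1.21 × 2.25 = 3.213 ft³/s
Q = Σ qᵢ = 331.3 ft³/s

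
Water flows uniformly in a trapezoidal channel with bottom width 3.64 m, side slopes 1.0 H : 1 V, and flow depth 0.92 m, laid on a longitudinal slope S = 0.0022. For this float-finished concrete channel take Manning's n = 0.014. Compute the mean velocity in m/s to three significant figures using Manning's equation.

A = (b + z·y)·y = (3.64 + 1.0×0.92)×0.92 = 4.195 m²
P = b + 2y√(1+z²) = 3.64 + 2×0.92×√(1+1.0²) = 6.242 m
R = A/P = 4.195/6.242 = 0.6721 m
Q = (1/n)·A·R^(2/3)·S^(1/2) = (1/0.014) × 4.195 × 0.6721^(2/3) × 0.0022^(1/2) = 10.78 m³/s
V = Q/A = 10.78/4.195 = 2.571 m/s

2.57 m/s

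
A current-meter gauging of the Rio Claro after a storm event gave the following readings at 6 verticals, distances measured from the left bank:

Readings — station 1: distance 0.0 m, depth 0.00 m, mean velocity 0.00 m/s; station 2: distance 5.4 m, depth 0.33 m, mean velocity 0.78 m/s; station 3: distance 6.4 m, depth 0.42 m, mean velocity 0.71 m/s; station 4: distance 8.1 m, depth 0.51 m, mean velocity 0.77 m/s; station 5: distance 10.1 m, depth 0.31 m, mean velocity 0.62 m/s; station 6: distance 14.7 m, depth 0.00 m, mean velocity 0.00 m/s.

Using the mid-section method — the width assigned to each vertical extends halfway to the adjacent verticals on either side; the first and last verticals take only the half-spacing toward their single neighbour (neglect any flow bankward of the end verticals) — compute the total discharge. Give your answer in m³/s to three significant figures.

w_2 = (6.4 − 0.0)/2 = 3.2 m; q_2 = 0.78 × 0.33 × 3.2 = 0.8237 m³/s
w_3 = (8.1 − 5.4)/2 = 1.35 m; q_3 = 0.71 × 0.42 × 1.35 = 0.4026 m³/s
w_4 = (10.1 − 6.4)/2 = 1.85 m; q_4 = 0.77 × 0.51 × 1.85 = 0.7265 m³/s
w_5 = (14.7 − 8.1)/2 = 3.3 m; q_5 = 0.62 × 0.31 × 3.3 = 0.6343 m³/s
Stations 1, 6 contribute zero (depth or velocity is 0).
Q = Σ qᵢ = 2.587 m³/s

2.59 m³/s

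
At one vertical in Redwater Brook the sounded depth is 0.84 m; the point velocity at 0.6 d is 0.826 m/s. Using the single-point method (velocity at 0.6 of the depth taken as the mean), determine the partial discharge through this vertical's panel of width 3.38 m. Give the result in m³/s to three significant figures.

2.35 m³/s

v̄ = v₀.₆ = 0.826 m/s
q = v̄ × d × w = 0.8260 × 0.84 × 3.38 = 2.345 m³/s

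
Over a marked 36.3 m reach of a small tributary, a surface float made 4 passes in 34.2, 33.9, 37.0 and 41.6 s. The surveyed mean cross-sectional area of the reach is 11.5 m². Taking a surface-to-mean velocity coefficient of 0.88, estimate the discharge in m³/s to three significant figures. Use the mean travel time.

10.0 m³/s

t̄ = (34.2 + 33.9 + 37.0 + 41.6) / 4 = 36.675 s
v_surface = L / t̄ = 36.3 / 36.675 = 0.9898 m/s
v_mean = 0.88 × 0.9898 = 0.8710 m/s
Q = A × v_mean = 11.5 × 0.8710 = 10.02 m³/s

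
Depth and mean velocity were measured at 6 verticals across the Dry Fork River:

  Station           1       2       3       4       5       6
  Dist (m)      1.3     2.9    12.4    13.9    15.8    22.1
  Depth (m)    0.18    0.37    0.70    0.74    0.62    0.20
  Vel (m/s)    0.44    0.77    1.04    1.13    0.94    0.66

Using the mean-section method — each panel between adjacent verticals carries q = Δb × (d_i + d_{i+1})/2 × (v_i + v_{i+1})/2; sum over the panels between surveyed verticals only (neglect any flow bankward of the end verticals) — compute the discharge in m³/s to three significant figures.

Panel 1-2: Δb = 1.6 m, d̄ = (0.18+0.37)/2 = 0.275, v̄ = (0.44+0.77)/2 = 0.605 → q = 1.6×0.275×0.605 = 0.2662 m³/s
Panel 2-3: Δb = 9.5 m, d̄ = (0.37+0.70)/2 = 0.535, v̄ = (0.77+1.04)/2 = 0.905 → q = 9.5×0.535×0.905 = 4.600 m³/s
Panel 3-4: Δb = 1.5 m, d̄ = (0.70+0.74)/2 = 0.72, v̄ = (1.04+1.13)/2 = 1.085 → q = 1.5×0.72×1.085 = 1.172 m³/s
Panel 4-5: Δb = 1.9 m, d̄ = (0.74+0.62)/2 = 0.68, v̄ = (1.13+0.94)/2 = 1.035 → q = 1.9×0.68×1.035 = 1.337 m³/s
Panel 5-6: Δb = 6.3 m, d̄ = (0.62+0.20)/2 = 0.41, v̄ = (0.94+0.66)/2 = 0.8 → q = 6.3×0.41×0.8 = 2.066 m³/s
Q = Σ q = 9.441 m³/s

9.44 m³/s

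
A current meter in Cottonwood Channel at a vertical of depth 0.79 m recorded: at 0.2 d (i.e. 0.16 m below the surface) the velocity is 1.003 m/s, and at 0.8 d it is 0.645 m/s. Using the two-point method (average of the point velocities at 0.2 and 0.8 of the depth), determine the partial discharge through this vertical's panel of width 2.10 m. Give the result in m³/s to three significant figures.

1.37 m³/s

v̄ = (1.003 + 0.645) / 2 = 0.8240 m/s
q = v̄ × d × w = 0.8240 × 0.79 × 2.10 = 1.367 m³/s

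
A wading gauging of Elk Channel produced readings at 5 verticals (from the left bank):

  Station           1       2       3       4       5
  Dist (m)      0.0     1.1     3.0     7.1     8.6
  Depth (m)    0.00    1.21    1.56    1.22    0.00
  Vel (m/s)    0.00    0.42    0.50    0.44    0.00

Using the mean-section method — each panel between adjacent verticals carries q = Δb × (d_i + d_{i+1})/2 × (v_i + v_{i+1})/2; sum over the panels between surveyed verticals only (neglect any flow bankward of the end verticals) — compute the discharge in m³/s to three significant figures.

Panel 1-2: Δb = 1.1 m, d̄ = (0.00+1.21)/2 = 0.605, v̄ = (0.00+0.42)/2 = 0.21 → q = 1.1×0.605×0.21 = 0.1398 m³/s
Panel 2-3: Δb = 1.9 m, d̄ = (1.21+1.56)/2 = 1.385, v̄ = (0.42+0.50)/2 = 0.46 → q = 1.9×1.385×0.46 = 1.210 m³/s
Panel 3-4: Δb = 4.1 m, d̄ = (1.56+1.22)/2 = 1.39, v̄ = (0.50+0.44)/2 = 0.47 → q = 4.1×1.39×0.47 = 2.679 m³/s
Panel 4-5: Δb = 1.5 m, d̄ = (1.22+0.00)/2 = 0.61, v̄ = (0.44+0.00)/2 = 0.22 → q = 1.5×0.61×0.22 = 0.2013 m³/s
Q = Σ q = 4.230 m³/s

4.23 m³/s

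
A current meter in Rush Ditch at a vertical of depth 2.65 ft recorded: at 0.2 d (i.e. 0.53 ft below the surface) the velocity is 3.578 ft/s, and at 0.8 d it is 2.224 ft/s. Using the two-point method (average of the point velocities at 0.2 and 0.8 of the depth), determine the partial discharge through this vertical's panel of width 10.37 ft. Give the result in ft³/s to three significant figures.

79.7 ft³/s

v̄ = (3.578 + 2.224) / 2 = 2.901 ft/s
q = v̄ × d × w = 2.901 × 2.65 × 10.37 = 79.72 ft³/s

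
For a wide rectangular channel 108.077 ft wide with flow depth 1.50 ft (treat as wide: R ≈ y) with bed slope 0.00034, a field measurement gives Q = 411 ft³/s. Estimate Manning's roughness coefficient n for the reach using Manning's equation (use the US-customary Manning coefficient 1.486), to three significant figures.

A = b·y = 108.077 × 1.50 = 162.1 ft²
Wide channel: R ≈ y = 1.50 ft
n = (1.486/Q)·A·R^(2/3)·S^(1/2) = (1.486/411) × 162.1 × 1.310 × 0.01844 = 0.01416

0.0142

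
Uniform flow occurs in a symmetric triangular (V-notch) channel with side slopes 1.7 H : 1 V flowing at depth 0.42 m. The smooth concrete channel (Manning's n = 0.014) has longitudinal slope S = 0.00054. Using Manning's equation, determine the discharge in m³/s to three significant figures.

0.159 m³/s

A = z·y² = 1.7×0.42² = 0.2999 m²
P = 2y√(1+z²) = 2×0.42×√(1+1.7²) = 1.657 m
R = A/P = 0.2999/1.657 = 0.1810 m
Q = (1/n)·A·R^(2/3)·S^(1/2) = (1/0.014) × 0.2999 × 0.1810^(2/3) × 0.00054^(1/2) = 0.1593 m³/s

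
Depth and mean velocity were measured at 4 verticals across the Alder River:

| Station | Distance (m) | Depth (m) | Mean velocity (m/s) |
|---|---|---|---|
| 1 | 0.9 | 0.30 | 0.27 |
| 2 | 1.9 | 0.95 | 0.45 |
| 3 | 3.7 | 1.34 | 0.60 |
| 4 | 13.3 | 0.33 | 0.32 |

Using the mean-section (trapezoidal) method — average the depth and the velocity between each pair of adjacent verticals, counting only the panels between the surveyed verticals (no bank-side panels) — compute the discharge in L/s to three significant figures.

Panel 1-2: Δb = 1 m, d̄ = (0.30+0.95)/2 = 0.625, v̄ = (0.27+0.45)/2 = 0.36 → q = 1×0.625×0.36 = 0.2250 m³/s
Panel 2-3: Δb = 1.8 m, d̄ = (0.95+1.34)/2 = 1.145, v̄ = (0.45+0.60)/2 = 0.525 → q = 1.8×1.145×0.525 = 1.082 m³/s
Panel 3-4: Δb = 9.6 m, d̄ = (1.34+0.33)/2 = 0.835, v̄ = (0.60+0.32)/2 = 0.46 → q = 9.6×0.835×0.46 = 3.687 m³/s
Q = Σ q = 4.994 m³/s
= 4.994 × 1000 = 4994 L/s

4990 L/s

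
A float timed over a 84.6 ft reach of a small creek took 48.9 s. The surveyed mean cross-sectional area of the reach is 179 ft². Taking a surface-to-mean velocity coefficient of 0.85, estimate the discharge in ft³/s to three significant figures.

263 ft³/s

v_surface = L / t̄ = 84.6 / 48.9 = 1.730 ft/s
v_mean = 0.85 × 1.730 = 1.471 ft/s
Q = A × v_mean = 179 × 1.471 = 263.2 ft³/s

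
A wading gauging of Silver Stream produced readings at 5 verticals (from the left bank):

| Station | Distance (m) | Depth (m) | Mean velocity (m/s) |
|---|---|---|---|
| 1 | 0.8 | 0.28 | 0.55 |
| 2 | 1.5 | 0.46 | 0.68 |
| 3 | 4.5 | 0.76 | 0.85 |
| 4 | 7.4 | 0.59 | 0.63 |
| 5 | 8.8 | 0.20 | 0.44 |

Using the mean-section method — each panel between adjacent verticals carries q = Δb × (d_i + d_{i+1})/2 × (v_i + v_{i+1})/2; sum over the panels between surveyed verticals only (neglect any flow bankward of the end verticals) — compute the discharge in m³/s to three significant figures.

Panel 1-2: Δb = 0.7 m, d̄ = (0.28+0.46)/2 = 0.37, v̄ = (0.55+0.68)/2 = 0.615 → q = 0.7×0.37×0.615 = 0.1593 m³/s
Panel 2-3: Δb = 3 m, d̄ = (0.46+0.76)/2 = 0.61, v̄ = (0.68+0.85)/2 = 0.765 → q = 3×0.61×0.765 = 1.400 m³/s
Panel 3-4: Δb = 2.9 m, d̄ = (0.76+0.59)/2 = 0.675, v̄ = (0.85+0.63)/2 = 0.74 → q = 2.9×0.675×0.74 = 1.449 m³/s
Panel 4-5: Δb = 1.4 m, d̄ = (0.59+0.20)/2 = 0.395, v̄ = (0.63+0.44)/2 = 0.535 → q = 1.4×0.395×0.535 = 0.2959 m³/s
Q = Σ q = 3.304 m³/s

3.30 m³/s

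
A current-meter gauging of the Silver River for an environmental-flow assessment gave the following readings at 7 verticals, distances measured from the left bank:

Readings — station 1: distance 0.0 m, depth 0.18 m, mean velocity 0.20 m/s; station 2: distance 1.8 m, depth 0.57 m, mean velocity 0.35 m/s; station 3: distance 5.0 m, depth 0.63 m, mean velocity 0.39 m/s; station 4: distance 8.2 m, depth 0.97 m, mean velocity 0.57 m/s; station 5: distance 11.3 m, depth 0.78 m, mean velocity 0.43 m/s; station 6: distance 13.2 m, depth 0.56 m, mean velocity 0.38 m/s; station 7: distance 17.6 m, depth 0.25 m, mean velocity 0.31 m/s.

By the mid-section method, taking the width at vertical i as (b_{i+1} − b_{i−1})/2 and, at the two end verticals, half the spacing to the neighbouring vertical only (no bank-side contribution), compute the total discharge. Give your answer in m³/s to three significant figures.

w_1 = (1.8 − 0.0)/2 = 0.9 m; q_1 = 0.20 × 0.18 × 0.9 = 0.03240 m³/s
w_2 = (5.0 − 0.0)/2 = 2.5 m; q_2 = 0.35 × 0.57 × 2.5 = 0.4988 m³/s
w_3 = (8.2 − 1.8)/2 = 3.2 m; q_3 = 0.39 × 0.63 × 3.2 = 0.7862 m³/s
w_4 = (11.3 − 5.0)/2 = 3.15 m; q_4 = 0.57 × 0.97 × 3.15 = 1.742 m³/s
w_5 = (13.2 − 8.2)/2 = 2.5 m; q_5 = 0.43 × 0.78 × 2.5 = 0.8385 m³/s
w_6 = (17.6 − 11.3)/2 = 3.15 m; q_6 = 0.38 × 0.56 × 3.15 = 0.6703 m³/s
w_7 = (17.6 − 13.2)/2 = 2.2 m; q_7 = 0.31 × 0.25 × 2.2 = 0.1705 m³/s
Q = Σ qᵢ = 4.738 m³/s

4.74 m³/s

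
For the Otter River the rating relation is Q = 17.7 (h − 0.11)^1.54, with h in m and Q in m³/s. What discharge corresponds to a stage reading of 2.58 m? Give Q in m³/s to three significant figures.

Q = 17.7 × (2.58 − 0.11)^1.54 = 17.7 × 2.47^1.54 = 71.24 m³/s

71.2 m³/s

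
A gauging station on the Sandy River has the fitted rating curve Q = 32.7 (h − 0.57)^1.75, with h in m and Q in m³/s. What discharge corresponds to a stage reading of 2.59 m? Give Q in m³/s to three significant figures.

Q = 32.7 × (2.59 − 0.57)^1.75 = 32.7 × 2.02^1.75 = 111.9 m³/s

112 m³/s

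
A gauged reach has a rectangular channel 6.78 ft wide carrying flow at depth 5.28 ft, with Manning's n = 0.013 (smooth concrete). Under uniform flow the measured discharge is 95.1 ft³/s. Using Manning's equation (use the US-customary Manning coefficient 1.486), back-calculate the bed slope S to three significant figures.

A = b·y = 6.78 × 5.28 = 35.80 ft²
P = b + 2y = 6.78 + 2×5.28 = 17.34 ft
R = A/P = 35.80/17.34 = 2.064 ft
S = (Q·n / (1.486·A·R^(2/3)))² = (95.1×0.013 / (1.486×35.80×1.621))² = 0.0002055

0.000205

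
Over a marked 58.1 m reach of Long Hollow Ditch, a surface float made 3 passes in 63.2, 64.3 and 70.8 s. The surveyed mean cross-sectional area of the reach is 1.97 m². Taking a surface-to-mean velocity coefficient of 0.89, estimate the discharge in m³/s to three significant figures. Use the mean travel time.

t̄ = (63.2 + 64.3 + 70.8) / 3 = 66.1 s
v_surface = L / t̄ = 58.1 / 66.1 = 0.8790 m/s
v_mean = 0.89 × 0.8790 = 0.7823 m/s
Q = A × v_mean = 1.97 × 0.7823 = 1.541 m³/s

1.54 m³/s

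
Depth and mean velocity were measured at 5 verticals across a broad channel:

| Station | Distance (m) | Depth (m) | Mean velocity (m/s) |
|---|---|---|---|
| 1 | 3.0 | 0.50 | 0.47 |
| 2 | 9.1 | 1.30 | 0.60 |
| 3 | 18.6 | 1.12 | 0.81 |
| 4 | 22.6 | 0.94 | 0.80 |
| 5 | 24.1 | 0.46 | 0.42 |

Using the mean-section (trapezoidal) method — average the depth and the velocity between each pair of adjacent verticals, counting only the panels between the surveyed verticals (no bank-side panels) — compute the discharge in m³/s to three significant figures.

15.0 m³/s

Panel 1-2: Δb = 6.1 m, d̄ = (0.50+1.30)/2 = 0.9, v̄ = (0.47+0.60)/2 = 0.535 → q = 6.1×0.9×0.535 = 2.937 m³/s
Panel 2-3: Δb = 9.5 m, d̄ = (1.30+1.12)/2 = 1.21, v̄ = (0.60+0.81)/2 = 0.705 → q = 9.5×1.21×0.705 = 8.104 m³/s
Panel 3-4: Δb = 4 m, d̄ = (1.12+0.94)/2 = 1.03, v̄ = (0.81+0.80)/2 = 0.805 → q = 4×1.03×0.805 = 3.317 m³/s
Panel 4-5: Δb = 1.5 m, d̄ = (0.94+0.46)/2 = 0.7, v̄ = (0.80+0.42)/2 = 0.61 → q = 1.5×0.7×0.61 = 0.6405 m³/s
Q = Σ q = 15.00 m³/s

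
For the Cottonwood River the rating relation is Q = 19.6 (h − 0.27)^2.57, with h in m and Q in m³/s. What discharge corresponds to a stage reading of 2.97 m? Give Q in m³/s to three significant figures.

Q = 19.6 × (2.97 − 0.27)^2.57 = 19.6 × 2.7^2.57 = 251.7 m³/s

252 m³/s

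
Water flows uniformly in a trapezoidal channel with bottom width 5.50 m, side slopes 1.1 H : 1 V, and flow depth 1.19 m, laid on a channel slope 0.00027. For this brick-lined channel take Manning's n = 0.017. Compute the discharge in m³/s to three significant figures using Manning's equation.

A = (b + z·y)·y = (5.50 + 1.1×1.19)×1.19 = 8.103 m²
P = b + 2y√(1+z²) = 5.50 + 2×1.19×√(1+1.1²) = 9.038 m
R = A/P = 8.103/9.038 = 0.8965 m
Q = (1/n)·A·R^(2/3)·S^(1/2) = (1/0.017) × 8.103 × 0.8965^(2/3) × 0.00027^(1/2) = 7.282 m³/s

7.28 m³/s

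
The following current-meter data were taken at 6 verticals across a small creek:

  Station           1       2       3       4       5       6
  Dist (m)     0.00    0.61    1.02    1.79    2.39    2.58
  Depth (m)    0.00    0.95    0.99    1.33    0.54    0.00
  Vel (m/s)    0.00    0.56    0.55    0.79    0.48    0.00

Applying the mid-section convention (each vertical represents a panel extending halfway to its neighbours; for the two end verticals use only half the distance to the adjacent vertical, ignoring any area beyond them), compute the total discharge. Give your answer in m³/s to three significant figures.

w_2 = (1.02 − 0.00)/2 = 0.51 m; q_2 = 0.56 × 0.95 × 0.51 = 0.2713 m³/s
w_3 = (1.79 − 0.61)/2 = 0.59 m; q_3 = 0.55 × 0.99 × 0.59 = 0.3213 m³/s
w_4 = (2.39 − 1.02)/2 = 0.685 m; q_4 = 0.79 × 1.33 × 0.685 = 0.7197 m³/s
w_5 = (2.58 − 1.79)/2 = 0.395 m; q_5 = 0.48 × 0.54 × 0.395 = 0.1024 m³/s
Stations 1, 6 contribute zero (depth or velocity is 0).
Q = Σ qᵢ = 1.415 m³/s

1.41 m³/s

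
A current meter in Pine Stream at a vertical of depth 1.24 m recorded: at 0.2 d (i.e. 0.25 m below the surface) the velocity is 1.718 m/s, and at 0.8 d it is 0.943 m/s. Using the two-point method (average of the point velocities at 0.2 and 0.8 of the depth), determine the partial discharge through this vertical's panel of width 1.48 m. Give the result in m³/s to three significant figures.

v̄ = (1.718 + 0.943) / 2 = 1.331 m/s
q = v̄ × d × w = 1.331 × 1.24 × 1.48 = 2.442 m³/s

2.44 m³/s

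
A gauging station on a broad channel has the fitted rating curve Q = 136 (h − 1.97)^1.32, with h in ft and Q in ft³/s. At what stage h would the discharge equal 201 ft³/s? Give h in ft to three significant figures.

h − h₀ = (Q/C)^(1/b) = (201/136)^(1/1.32) = 1.344 ft
h = 1.97 + 1.344 = 3.314 ft

3.31 ft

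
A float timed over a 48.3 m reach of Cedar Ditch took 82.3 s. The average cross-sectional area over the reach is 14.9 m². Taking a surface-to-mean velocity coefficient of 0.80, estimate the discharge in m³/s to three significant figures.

v_surface = L / t̄ = 48.3 / 82.3 = 0.5869 m/s
v_mean = 0.80 × 0.5869 = 0.4695 m/s
Q = A × v_mean = 14.9 × 0.4695 = 6.996 m³/s

7.00 m³/s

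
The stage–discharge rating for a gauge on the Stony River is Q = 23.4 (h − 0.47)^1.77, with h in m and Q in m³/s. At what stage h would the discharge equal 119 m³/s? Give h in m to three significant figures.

h − h₀ = (Q/C)^(1/b) = (119/23.4)^(1/1.77) = 2.506 m
h = 0.47 + 2.506 = 2.976 m

2.98 m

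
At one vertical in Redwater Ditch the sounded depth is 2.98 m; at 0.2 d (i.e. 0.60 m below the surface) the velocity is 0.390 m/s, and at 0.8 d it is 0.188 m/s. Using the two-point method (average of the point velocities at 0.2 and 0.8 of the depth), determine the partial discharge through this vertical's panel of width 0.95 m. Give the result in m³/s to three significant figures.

0.818 m³/s

v̄ = (0.390 + 0.188) / 2 = 0.2890 m/s
q = v̄ × d × w = 0.2890 × 2.98 × 0.95 = 0.8182 m³/s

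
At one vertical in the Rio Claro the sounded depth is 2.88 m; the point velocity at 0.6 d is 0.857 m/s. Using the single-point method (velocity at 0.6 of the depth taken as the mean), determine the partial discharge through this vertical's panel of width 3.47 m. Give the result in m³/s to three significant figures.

v̄ = v₀.₆ = 0.857 m/s
q = v̄ × d × w = 0.8570 × 2.88 × 3.47 = 8.565 m³/s

8.56 m³/s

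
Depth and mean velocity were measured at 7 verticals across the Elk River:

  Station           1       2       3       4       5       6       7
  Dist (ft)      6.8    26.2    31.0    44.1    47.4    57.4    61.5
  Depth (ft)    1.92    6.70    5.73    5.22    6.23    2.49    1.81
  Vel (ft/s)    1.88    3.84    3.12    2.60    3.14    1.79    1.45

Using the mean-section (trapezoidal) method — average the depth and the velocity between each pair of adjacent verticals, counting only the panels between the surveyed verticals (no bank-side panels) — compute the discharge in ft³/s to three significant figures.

724 ft³/s

Panel 1-2: Δb = 19.4 ft, d̄ = (1.92+6.70)/2 = 4.31, v̄ = (1.88+3.84)/2 = 2.86 → q = 19.4×4.31×2.86 = 239.1 ft³/s
Panel 2-3: Δb = 4.8 ft, d̄ = (6.70+5.73)/2 = 6.215, v̄ = (3.84+3.12)/2 = 3.48 → q = 4.8×6.215×3.48 = 103.8 ft³/s
Panel 3-4: Δb = 13.1 ft, d̄ = (5.73+5.22)/2 = 5.475, v̄ = (3.12+2.60)/2 = 2.86 → q = 13.1×5.475×2.86 = 205.1 ft³/s
Panel 4-5: Δb = 3.3 ft, d̄ = (5.22+6.23)/2 = 5.725, v̄ = (2.60+3.14)/2 = 2.87 → q = 3.3×5.725×2.87 = 54.22 ft³/s
Panel 5-6: Δb = 10 ft, d̄ = (6.23+2.49)/2 = 4.36, v̄ = (3.14+1.79)/2 = 2.465 → q = 10×4.36×2.465 = 107.5 ft³/s
Panel 6-7: Δb = 4.1 ft, d̄ = (2.49+1.81)/2 = 2.15, v̄ = (1.79+1.45)/2 = 1.62 → q = 4.1×2.15×1.62 = 14.28 ft³/s
Q = Σ q = 724.1 ft³/s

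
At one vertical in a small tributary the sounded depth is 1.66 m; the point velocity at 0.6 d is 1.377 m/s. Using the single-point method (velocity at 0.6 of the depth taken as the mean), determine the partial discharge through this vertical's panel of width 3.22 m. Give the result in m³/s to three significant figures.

7.36 m³/s

v̄ = v₀.₆ = 1.377 m/s
q = v̄ × d × w = 1.377 × 1.66 × 3.22 = 7.360 m³/s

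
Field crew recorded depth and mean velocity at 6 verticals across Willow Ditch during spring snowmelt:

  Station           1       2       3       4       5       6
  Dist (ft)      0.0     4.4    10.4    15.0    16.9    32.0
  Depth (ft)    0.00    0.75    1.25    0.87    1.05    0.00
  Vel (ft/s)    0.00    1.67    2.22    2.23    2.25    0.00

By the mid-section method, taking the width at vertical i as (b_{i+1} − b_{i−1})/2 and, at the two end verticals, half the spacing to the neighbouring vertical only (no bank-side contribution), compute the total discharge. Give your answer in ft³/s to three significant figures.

47.6 ft³/s

w_2 = (10.4 − 0.0)/2 = 5.2 ft; q_2 = 1.67 × 0.75 × 5.2 = 6.513 ft³/s
w_3 = (15.0 − 4.4)/2 = 5.3 ft; q_3 = 2.22 × 1.25 × 5.3 = 14.71 ft³/s
w_4 = (16.9 − 10.4)/2 = 3.25 ft; q_4 = 2.23 × 0.87 × 3.25 = 6.305 ft³/s
w_5 = (32.0 − 15.0)/2 = 8.5 ft; q_5 = 2.25 × 1.05 × 8.5 = 20.08 ft³/s
Stations 1, 6 contribute zero (depth or velocity is 0).
Q = Σ qᵢ = 47.61 ft³/s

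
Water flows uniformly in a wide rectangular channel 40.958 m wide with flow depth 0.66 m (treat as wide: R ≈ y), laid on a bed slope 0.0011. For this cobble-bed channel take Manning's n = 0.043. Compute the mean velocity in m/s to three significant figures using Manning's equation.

0.585 m/s

A = b·y = 40.958 × 0.66 = 27.03 m²
Wide channel: R ≈ y = 0.66 m
Q = (1/n)·A·R^(2/3)·S^(1/2) = (1/0.043) × 27.03 × 0.6600^(2/3) × 0.0011^(1/2) = 15.81 m³/s
V = Q/A = 15.81/27.03 = 0.5847 m/s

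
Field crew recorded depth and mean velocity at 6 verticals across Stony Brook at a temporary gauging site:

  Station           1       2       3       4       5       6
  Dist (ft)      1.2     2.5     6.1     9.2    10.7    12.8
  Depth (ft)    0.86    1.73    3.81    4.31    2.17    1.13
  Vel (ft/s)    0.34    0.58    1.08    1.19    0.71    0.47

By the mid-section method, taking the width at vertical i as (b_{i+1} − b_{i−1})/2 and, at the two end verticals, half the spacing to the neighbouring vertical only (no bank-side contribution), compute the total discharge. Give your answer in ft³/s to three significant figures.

31.6 ft³/s

w_1 = (2.5 − 1.2)/2 = 0.65 ft; q_1 = 0.34 × 0.86 × 0.65 = 0.1901 ft³/s
w_2 = (6.1 − 1.2)/2 = 2.45 ft; q_2 = 0.58 × 1.73 × 2.45 = 2.458 ft³/s
w_3 = (9.2 − 2.5)/2 = 3.35 ft; q_3 = 1.08 × 3.81 × 3.35 = 13.78 ft³/s
w_4 = (10.7 − 6.1)/2 = 2.3 ft; q_4 = 1.19 × 4.31 × 2.3 = 11.80 ft³/s
w_5 = (12.8 − 9.2)/2 = 1.8 ft; q_5 = 0.71 × 2.17 × 1.8 = 2.773 ft³/s
w_6 = (12.8 − 10.7)/2 = 1.05 ft; q_6 = 0.47 × 1.13 × 1.05 = 0.5577 ft³/s
Q = Σ qᵢ = 31.56 ft³/s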